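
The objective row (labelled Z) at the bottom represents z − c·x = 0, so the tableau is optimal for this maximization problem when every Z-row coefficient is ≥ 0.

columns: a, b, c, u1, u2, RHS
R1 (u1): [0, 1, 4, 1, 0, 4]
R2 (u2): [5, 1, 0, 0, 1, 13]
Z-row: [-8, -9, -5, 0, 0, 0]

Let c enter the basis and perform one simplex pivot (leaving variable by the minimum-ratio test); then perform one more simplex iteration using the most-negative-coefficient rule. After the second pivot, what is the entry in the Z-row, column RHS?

129/5

Ratio test on column c — row 1: 4/4 = 1; row 2: entry 0 ≤ 0. Minimum is 1 at row 1 (u1 leaves); pivot element 4.
Divide row 1 by 4; eliminate column c from the other rows.
Second iteration: most negative Z-row entry is -8 in column a, so a enters.
Ratio test on column a — row 1: entry 0 ≤ 0; row 2: 13/5 = 13/5. Minimum is 13/5 at row 2 (u2 leaves); pivot element 5.
Divide row 2 by 5; eliminate column a from the other rows.
After both pivots, the entry at the Z-row, column RHS is 129/5.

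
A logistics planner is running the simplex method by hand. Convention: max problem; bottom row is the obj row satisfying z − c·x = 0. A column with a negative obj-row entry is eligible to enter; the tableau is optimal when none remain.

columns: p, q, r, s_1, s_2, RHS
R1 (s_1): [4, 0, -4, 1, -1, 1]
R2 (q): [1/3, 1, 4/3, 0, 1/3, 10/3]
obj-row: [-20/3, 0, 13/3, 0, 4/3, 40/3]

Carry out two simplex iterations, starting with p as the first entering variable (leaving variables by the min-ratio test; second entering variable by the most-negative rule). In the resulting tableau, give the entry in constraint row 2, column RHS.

39/20

Ratio test on column p — row 1: 1/4 = 1/4; row 2: (10/3)/(1/3) = 10. Minimum is 1/4 at row 1 (s_1 leaves); pivot element 4.
Divide row 1 by 4; eliminate column p from the other rows.
Second iteration: most negative obj-row entry is -7/3 in column r, so r enters.
Ratio test on column r — row 1: entry -1 ≤ 0; row 2: (13/4)/(5/3) = 39/20. Minimum is 39/20 at row 2 (q leaves); pivot element 5/3.
Divide row 2 by 5/3; eliminate column r from the other rows.
After both pivots, the entry at constraint row 2, column RHS is 39/20.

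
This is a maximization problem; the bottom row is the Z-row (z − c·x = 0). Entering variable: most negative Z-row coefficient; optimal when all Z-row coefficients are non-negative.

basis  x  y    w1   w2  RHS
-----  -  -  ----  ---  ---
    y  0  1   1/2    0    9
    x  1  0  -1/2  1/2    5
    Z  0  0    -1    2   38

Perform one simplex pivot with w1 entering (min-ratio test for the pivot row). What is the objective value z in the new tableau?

Ratio test on column w1 — row 1: 9/(1/2) = 18; row 2: entry -1/2 ≤ 0. Minimum is 18 at row 1 (y leaves); pivot element 1/2.
Pivot on row 1; the Z-row RHS becomes 38 − (-1)·18 = 56.

56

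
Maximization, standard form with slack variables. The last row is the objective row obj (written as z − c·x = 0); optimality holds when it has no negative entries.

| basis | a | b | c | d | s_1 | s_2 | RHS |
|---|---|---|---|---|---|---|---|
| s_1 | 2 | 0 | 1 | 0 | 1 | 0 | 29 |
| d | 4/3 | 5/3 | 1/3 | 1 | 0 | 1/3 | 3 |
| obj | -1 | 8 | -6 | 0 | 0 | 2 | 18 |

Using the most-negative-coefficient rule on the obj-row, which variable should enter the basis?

c

Negative obj-row entries: a: -1, c: -6.
The most negative is -6 in column c, so c enters.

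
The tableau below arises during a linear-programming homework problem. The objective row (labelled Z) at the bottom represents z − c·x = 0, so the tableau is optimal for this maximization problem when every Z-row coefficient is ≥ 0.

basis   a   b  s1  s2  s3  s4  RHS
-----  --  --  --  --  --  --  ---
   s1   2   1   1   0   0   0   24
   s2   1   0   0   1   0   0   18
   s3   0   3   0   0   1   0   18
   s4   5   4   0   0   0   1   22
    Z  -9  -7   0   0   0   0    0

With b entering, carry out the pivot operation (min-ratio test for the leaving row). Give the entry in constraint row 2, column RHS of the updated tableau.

Ratio test on column b — row 1: 24/1 = 24; row 2: entry 0 ≤ 0; row 3: 18/3 = 6; row 4: 22/4 = 11/2. Minimum is 11/2 at row 4 (s4 leaves); pivot element 4.
Divide row 4 by 4; eliminate column b from the other rows.
Row 2 update in column RHS: 18 − 0·(11/2) = 18.

18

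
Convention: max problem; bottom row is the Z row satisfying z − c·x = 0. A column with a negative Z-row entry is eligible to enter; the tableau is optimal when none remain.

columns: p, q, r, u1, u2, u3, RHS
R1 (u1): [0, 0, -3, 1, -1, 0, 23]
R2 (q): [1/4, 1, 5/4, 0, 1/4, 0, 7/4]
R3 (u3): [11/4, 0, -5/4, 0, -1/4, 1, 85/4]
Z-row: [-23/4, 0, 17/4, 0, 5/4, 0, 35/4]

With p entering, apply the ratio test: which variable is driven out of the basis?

q

Column p entries and ratios — u1: 0 ≤ 0, skip; q: (7/4)/(1/4) = 7; u3: (85/4)/(11/4) = 85/11.
Smallest ratio is 7 in the row of q, so q leaves.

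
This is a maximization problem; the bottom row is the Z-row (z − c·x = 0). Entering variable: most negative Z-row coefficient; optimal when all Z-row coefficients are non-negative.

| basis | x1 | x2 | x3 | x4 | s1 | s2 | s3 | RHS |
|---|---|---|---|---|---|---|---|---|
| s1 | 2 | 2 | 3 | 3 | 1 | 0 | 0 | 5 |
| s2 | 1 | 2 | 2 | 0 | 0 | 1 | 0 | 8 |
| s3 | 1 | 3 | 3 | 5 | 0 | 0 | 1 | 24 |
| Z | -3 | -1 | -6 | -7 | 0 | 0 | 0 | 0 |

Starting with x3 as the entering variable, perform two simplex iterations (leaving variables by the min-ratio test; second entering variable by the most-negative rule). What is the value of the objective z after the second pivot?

Ratio test on column x3 — row 1: 5/3 = 5/3; row 2: 8/2 = 4; row 3: 24/3 = 8. Minimum is 5/3 at row 1 (s1 leaves); pivot element 3.
Pivot on row 1; the Z-row RHS becomes 0 − (-6)·(5/3) = 10.
Next entering variable (most negative Z-row entry -1): x4.
Ratio test on column x4 — row 1: (5/3)/1 = 5/3; row 2: entry -2 ≤ 0; row 3: 19/2 = 19/2. Minimum is 5/3 at row 1 (x3 leaves); pivot element 1.
After the second pivot the Z-row RHS is 10 − (-1)·(5/3) = 35/3.

35/3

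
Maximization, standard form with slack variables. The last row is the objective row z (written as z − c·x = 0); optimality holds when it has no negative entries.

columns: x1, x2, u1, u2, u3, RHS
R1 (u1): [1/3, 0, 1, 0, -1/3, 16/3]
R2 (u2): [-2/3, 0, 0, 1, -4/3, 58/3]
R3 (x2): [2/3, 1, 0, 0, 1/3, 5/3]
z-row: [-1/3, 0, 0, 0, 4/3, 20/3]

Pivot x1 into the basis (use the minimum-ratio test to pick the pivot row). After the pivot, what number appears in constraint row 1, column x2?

-1/2

Ratio test on column x1 — row 1: (16/3)/(1/3) = 16; row 2: entry -2/3 ≤ 0; row 3: (5/3)/(2/3) = 5/2. Minimum is 5/2 at row 3 (x2 leaves); pivot element 2/3.
Divide row 3 by 2/3; eliminate column x1 from the other rows.
Row 1 update in column x2: 0 − (1/3)·(3/2) = -1/2.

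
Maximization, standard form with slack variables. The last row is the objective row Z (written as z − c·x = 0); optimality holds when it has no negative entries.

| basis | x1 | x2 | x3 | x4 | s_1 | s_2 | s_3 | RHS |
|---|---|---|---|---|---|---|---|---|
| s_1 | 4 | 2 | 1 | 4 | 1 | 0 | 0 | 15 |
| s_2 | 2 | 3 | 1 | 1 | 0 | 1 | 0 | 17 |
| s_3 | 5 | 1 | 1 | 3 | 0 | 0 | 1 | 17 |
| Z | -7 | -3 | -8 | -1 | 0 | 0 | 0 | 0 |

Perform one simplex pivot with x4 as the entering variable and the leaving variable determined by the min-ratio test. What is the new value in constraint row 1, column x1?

1

Ratio test on column x4 — row 1: 15/4 = 15/4; row 2: 17/1 = 17; row 3: 17/3 = 17/3. Minimum is 15/4 at row 1 (s_1 leaves); pivot element 4.
Divide row 1 by 4; eliminate column x4 from the other rows.
In the new row 1, the x1 entry is the old entry divided by the pivot: 4/4 = 1.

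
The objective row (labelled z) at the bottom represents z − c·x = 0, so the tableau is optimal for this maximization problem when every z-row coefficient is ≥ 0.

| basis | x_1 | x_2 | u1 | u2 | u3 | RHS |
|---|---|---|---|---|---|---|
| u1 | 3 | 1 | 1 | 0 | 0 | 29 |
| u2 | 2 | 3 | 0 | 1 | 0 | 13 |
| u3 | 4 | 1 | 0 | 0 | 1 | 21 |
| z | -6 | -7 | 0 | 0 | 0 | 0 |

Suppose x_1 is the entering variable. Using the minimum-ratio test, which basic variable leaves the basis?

u3

Column x_1 entries and ratios — u1: 29/3 = 29/3; u2: 13/2 = 13/2; u3: 21/4 = 21/4.
Smallest ratio is 21/4 in the row of u3, so u3 leaves.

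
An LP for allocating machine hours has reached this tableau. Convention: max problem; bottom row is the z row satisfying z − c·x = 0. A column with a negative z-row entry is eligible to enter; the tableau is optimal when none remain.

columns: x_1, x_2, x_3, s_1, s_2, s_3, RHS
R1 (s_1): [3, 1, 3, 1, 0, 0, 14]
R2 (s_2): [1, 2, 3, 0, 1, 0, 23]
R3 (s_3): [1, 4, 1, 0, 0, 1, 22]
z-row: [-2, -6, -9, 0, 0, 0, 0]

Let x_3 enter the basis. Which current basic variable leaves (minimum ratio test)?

Column x_3 entries and ratios — s_1: 14/3 = 14/3; s_2: 23/3 = 23/3; s_3: 22/1 = 22.
Smallest ratio is 14/3 in the row of s_1, so s_1 leaves.

s_1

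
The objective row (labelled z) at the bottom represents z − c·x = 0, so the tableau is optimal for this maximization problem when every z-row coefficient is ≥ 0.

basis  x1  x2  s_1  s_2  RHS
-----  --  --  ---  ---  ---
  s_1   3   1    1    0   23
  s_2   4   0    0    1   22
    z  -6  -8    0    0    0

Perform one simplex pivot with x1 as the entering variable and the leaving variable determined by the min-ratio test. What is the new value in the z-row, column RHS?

33

Ratio test on column x1 — row 1: 23/3 = 23/3; row 2: 22/4 = 11/2. Minimum is 11/2 at row 2 (s_2 leaves); pivot element 4.
Divide row 2 by 4; eliminate column x1 from the other rows.
z-row update in column RHS: 0 − (-6)·(11/2) = 33.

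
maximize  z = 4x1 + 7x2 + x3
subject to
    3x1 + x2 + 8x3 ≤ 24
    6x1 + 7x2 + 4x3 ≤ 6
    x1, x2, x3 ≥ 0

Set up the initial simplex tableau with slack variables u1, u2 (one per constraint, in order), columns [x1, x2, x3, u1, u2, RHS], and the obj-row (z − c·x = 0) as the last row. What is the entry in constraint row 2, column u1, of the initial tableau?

0

Slack u1 belongs to constraint 1; its column is the unit vector e_1, so the entry in row 2 is 0.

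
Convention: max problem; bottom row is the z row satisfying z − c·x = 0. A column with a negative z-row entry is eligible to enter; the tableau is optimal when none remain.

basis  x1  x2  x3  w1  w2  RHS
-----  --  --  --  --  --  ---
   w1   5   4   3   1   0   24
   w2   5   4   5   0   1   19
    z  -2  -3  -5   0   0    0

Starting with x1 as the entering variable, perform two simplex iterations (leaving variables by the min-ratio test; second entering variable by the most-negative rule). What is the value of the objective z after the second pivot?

Ratio test on column x1 — row 1: 24/5 = 24/5; row 2: 19/5 = 19/5. Minimum is 19/5 at row 2 (w2 leaves); pivot element 5.
Pivot on row 2; the z-row RHS becomes 0 − (-2)·(19/5) = 38/5.
Next entering variable (most negative z-row entry -3): x3.
Ratio test on column x3 — row 1: entry -2 ≤ 0; row 2: (19/5)/1 = 19/5. Minimum is 19/5 at row 2 (x1 leaves); pivot element 1.
After the second pivot the z-row RHS is 38/5 − (-3)·(19/5) = 19.

19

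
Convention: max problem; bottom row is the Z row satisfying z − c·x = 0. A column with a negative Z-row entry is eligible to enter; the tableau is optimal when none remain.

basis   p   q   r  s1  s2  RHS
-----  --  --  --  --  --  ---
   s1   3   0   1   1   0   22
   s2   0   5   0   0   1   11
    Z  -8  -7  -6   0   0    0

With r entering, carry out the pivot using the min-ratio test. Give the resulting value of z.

132

Ratio test on column r — row 1: 22/1 = 22; row 2: entry 0 ≤ 0. Minimum is 22 at row 1 (s1 leaves); pivot element 1.
Pivot on row 1; the Z-row RHS becomes 0 − (-6)·22 = 132.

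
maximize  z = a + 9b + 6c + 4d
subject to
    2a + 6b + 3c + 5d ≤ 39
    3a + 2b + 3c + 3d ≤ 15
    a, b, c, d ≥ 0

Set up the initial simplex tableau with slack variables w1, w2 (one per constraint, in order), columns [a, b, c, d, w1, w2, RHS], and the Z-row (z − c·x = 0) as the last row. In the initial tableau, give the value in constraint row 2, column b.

2

Constraint 2 has coefficient 2 on b.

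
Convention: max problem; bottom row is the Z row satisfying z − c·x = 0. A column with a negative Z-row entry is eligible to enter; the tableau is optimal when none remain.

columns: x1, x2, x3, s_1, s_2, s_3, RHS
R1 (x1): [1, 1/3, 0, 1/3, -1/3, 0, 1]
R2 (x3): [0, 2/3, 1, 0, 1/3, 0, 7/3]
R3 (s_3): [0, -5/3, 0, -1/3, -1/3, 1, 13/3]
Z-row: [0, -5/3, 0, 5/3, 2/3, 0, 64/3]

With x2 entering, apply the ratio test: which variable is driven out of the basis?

Column x2 entries and ratios — x1: 1/(1/3) = 3; x3: (7/3)/(2/3) = 7/2; s_3: -5/3 ≤ 0, skip.
Smallest ratio is 3 in the row of x1, so x1 leaves.

x1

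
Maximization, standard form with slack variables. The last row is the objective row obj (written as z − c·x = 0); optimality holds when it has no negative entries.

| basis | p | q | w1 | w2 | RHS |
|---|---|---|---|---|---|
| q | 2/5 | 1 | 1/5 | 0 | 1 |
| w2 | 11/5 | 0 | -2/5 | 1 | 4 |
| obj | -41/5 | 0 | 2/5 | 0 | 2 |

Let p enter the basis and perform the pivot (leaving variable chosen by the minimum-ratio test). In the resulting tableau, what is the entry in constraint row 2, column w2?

Ratio test on column p — row 1: 1/(2/5) = 5/2; row 2: 4/(11/5) = 20/11. Minimum is 20/11 at row 2 (w2 leaves); pivot element 11/5.
Divide row 2 by 11/5; eliminate column p from the other rows.
In the new row 2, the w2 entry is the old entry divided by the pivot: 1/(11/5) = 5/11.

5/11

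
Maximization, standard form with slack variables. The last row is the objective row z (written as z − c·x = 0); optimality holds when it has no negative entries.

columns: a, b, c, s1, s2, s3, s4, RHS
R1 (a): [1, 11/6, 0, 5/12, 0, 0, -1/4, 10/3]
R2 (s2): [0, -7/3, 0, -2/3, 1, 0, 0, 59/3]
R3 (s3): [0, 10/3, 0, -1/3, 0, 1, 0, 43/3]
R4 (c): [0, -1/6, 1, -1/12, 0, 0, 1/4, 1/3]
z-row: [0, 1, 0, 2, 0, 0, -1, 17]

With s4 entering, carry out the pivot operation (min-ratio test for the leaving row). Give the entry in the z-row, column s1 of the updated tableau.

Ratio test on column s4 — row 1: entry -1/4 ≤ 0; row 2: entry 0 ≤ 0; row 3: entry 0 ≤ 0; row 4: (1/3)/(1/4) = 4/3. Minimum is 4/3 at row 4 (c leaves); pivot element 1/4.
Divide row 4 by 1/4; eliminate column s4 from the other rows.
z-row update in column s1: 2 − (-1)·(-1/3) = 5/3.

5/3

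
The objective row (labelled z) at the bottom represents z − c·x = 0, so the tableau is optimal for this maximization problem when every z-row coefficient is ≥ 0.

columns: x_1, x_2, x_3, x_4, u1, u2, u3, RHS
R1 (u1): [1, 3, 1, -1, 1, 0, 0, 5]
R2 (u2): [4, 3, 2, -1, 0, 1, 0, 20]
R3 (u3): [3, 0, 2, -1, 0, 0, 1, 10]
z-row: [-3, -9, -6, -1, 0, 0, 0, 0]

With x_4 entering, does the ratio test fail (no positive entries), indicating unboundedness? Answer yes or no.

Every constraint-row entry in column x_4 is ≤ 0, so increasing x_4 is unbounded.

yes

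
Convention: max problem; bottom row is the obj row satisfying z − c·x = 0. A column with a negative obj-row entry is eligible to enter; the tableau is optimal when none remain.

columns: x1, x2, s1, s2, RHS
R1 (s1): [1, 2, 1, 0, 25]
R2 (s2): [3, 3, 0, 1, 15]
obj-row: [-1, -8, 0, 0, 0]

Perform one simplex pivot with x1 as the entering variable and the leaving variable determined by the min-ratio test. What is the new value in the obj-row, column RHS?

Ratio test on column x1 — row 1: 25/1 = 25; row 2: 15/3 = 5. Minimum is 5 at row 2 (s2 leaves); pivot element 3.
Divide row 2 by 3; eliminate column x1 from the other rows.
obj-row update in column RHS: 0 − (-1)·5 = 5.

5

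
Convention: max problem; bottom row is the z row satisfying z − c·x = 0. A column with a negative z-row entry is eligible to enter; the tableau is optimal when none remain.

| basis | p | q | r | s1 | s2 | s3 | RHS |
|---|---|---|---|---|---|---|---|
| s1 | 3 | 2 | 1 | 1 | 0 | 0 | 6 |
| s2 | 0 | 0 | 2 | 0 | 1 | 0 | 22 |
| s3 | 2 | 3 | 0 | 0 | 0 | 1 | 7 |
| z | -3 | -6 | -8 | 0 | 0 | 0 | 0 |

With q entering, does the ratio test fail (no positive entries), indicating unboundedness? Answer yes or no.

Column q has positive entries in row(s) 1, 3, so the ratio test bounds it — not unbounded.

no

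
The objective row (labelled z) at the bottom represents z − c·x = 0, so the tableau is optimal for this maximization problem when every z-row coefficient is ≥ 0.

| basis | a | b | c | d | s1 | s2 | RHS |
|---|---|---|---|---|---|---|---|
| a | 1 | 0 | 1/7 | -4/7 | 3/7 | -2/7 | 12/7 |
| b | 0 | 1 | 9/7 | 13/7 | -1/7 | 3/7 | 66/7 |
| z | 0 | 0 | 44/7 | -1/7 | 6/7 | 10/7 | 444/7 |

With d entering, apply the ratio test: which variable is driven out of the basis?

b

Column d entries and ratios — a: -4/7 ≤ 0, skip; b: (66/7)/(13/7) = 66/13.
Smallest ratio is 66/13 in the row of b, so b leaves.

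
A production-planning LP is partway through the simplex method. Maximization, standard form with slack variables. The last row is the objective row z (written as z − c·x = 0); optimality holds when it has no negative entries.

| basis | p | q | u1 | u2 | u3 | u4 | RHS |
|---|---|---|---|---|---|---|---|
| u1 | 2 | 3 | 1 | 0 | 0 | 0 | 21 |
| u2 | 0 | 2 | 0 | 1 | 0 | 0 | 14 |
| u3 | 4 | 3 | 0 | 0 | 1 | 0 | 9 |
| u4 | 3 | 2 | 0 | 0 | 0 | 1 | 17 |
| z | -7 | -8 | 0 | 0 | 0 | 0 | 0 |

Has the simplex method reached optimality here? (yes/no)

The z-row has a negative entry -8 in column q, so it is not optimal.

no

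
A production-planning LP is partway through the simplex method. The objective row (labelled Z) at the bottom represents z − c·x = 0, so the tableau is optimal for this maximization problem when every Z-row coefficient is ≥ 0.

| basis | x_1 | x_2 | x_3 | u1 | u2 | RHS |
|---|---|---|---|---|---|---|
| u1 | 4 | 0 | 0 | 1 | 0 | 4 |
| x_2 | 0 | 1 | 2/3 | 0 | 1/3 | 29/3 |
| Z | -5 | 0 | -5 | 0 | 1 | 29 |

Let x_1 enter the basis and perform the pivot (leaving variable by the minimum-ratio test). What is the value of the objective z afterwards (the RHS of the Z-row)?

Ratio test on column x_1 — row 1: 4/4 = 1; row 2: entry 0 ≤ 0. Minimum is 1 at row 1 (u1 leaves); pivot element 4.
Pivot on row 1; the Z-row RHS becomes 29 − (-5)·1 = 34.

34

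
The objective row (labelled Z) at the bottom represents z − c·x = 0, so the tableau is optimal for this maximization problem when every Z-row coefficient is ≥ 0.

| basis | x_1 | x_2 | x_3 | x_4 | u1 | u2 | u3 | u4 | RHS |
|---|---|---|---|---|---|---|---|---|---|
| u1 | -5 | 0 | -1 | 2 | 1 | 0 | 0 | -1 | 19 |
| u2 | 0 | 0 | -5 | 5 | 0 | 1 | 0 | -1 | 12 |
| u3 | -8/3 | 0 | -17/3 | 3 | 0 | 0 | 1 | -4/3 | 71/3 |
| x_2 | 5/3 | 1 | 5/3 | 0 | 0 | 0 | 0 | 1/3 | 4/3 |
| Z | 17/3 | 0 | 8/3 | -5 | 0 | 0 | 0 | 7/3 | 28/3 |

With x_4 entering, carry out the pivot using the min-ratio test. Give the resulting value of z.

Ratio test on column x_4 — row 1: 19/2 = 19/2; row 2: 12/5 = 12/5; row 3: (71/3)/3 = 71/9; row 4: entry 0 ≤ 0. Minimum is 12/5 at row 2 (u2 leaves); pivot element 5.
Pivot on row 2; the Z-row RHS becomes 28/3 − (-5)·(12/5) = 64/3.

64/3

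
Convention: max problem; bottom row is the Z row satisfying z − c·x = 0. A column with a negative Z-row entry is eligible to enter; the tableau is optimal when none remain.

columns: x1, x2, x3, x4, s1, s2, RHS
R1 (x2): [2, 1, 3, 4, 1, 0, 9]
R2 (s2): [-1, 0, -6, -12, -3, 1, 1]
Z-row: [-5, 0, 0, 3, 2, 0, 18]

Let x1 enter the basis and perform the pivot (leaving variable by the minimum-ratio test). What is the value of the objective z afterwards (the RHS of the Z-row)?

81/2

Ratio test on column x1 — row 1: 9/2 = 9/2; row 2: entry -1 ≤ 0. Minimum is 9/2 at row 1 (x2 leaves); pivot element 2.
Pivot on row 1; the Z-row RHS becomes 18 − (-5)·(9/2) = 81/2.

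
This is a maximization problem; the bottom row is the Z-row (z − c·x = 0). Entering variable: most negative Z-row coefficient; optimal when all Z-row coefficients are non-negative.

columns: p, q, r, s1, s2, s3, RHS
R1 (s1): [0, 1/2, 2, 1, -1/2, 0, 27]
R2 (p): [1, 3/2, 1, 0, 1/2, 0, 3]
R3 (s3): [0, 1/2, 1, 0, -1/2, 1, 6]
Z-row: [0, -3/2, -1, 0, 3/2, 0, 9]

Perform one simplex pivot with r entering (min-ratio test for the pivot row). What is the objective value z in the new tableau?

12

Ratio test on column r — row 1: 27/2 = 27/2; row 2: 3/1 = 3; row 3: 6/1 = 6. Minimum is 3 at row 2 (p leaves); pivot element 1.
Pivot on row 2; the Z-row RHS becomes 9 − (-1)·3 = 12.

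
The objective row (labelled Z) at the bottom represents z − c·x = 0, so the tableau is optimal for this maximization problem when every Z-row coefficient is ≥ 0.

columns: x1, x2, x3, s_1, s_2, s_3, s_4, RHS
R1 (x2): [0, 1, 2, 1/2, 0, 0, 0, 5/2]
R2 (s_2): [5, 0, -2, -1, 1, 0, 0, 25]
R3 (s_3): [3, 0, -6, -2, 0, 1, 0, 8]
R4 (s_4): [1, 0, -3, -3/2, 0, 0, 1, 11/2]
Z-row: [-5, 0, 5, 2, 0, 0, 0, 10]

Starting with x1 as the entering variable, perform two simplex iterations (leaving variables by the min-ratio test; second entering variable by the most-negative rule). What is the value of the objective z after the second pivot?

355/12

Ratio test on column x1 — row 1: entry 0 ≤ 0; row 2: 25/5 = 5; row 3: 8/3 = 8/3; row 4: (11/2)/1 = 11/2. Minimum is 8/3 at row 3 (s_3 leaves); pivot element 3.
Pivot on row 3; the Z-row RHS becomes 10 − (-5)·(8/3) = 70/3.
Next entering variable (most negative Z-row entry -5): x3.
Ratio test on column x3 — row 1: (5/2)/2 = 5/4; row 2: (35/3)/8 = 35/24; row 3: entry -2 ≤ 0; row 4: entry -1 ≤ 0. Minimum is 5/4 at row 1 (x2 leaves); pivot element 2.
After the second pivot the Z-row RHS is 70/3 − (-5)·(5/4) = 355/12.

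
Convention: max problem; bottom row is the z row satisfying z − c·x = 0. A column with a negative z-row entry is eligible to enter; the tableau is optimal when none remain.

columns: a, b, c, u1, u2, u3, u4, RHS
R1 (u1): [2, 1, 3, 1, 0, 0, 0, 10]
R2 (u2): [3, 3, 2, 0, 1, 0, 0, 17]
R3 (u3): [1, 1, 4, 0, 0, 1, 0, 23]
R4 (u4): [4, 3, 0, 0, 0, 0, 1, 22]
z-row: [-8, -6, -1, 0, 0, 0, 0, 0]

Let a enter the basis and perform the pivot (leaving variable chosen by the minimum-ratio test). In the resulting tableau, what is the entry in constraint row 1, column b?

Ratio test on column a — row 1: 10/2 = 5; row 2: 17/3 = 17/3; row 3: 23/1 = 23; row 4: 22/4 = 11/2. Minimum is 5 at row 1 (u1 leaves); pivot element 2.
Divide row 1 by 2; eliminate column a from the other rows.
In the new row 1, the b entry is the old entry divided by the pivot: 1/2 = 1/2.

1/2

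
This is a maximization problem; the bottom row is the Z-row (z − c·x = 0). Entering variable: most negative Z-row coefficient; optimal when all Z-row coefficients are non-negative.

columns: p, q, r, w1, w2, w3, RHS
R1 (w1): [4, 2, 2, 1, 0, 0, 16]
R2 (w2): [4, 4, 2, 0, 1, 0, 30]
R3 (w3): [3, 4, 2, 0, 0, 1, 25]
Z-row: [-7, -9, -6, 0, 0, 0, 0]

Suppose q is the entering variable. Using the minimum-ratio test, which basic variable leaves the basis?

w3

Column q entries and ratios — w1: 16/2 = 8; w2: 30/4 = 15/2; w3: 25/4 = 25/4.
Smallest ratio is 25/4 in the row of w3, so w3 leaves.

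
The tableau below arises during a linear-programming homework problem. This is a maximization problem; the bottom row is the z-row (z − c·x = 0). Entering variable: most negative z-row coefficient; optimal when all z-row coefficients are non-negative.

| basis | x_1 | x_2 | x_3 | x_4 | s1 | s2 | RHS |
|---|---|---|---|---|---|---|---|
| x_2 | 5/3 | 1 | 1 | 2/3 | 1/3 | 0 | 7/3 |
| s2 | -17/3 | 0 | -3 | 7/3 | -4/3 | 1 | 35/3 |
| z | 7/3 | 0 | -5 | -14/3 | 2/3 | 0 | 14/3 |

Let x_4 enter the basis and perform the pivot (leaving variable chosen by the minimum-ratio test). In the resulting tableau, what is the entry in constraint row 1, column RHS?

7/2

Ratio test on column x_4 — row 1: (7/3)/(2/3) = 7/2; row 2: (35/3)/(7/3) = 5. Minimum is 7/2 at row 1 (x_2 leaves); pivot element 2/3.
Divide row 1 by 2/3; eliminate column x_4 from the other rows.
In the new row 1, the RHS entry is the old entry divided by the pivot: (7/3)/(2/3) = 7/2.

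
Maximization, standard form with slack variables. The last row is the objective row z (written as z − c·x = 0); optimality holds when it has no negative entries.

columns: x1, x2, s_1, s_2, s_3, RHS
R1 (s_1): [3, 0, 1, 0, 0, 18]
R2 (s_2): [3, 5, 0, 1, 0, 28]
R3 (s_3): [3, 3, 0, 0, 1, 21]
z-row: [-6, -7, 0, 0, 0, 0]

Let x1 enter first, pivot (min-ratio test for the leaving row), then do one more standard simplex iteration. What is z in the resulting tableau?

Ratio test on column x1 — row 1: 18/3 = 6; row 2: 28/3 = 28/3; row 3: 21/3 = 7. Minimum is 6 at row 1 (s_1 leaves); pivot element 3.
Pivot on row 1; the z-row RHS becomes 0 − (-6)·6 = 36.
Next entering variable (most negative z-row entry -7): x2.
Ratio test on column x2 — row 1: entry 0 ≤ 0; row 2: 10/5 = 2; row 3: 3/3 = 1. Minimum is 1 at row 3 (s_3 leaves); pivot element 3.
After the second pivot the z-row RHS is 36 − (-7)·1 = 43.

43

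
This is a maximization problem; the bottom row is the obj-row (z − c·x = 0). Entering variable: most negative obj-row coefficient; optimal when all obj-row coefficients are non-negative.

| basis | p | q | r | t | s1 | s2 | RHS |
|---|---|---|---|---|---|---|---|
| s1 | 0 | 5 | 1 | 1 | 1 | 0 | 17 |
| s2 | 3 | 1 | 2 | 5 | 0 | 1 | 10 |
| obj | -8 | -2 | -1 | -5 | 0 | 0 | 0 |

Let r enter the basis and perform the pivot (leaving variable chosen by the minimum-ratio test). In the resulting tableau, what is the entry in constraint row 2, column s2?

Ratio test on column r — row 1: 17/1 = 17; row 2: 10/2 = 5. Minimum is 5 at row 2 (s2 leaves); pivot element 2.
Divide row 2 by 2; eliminate column r from the other rows.
In the new row 2, the s2 entry is the old entry divided by the pivot: 1/2 = 1/2.

1/2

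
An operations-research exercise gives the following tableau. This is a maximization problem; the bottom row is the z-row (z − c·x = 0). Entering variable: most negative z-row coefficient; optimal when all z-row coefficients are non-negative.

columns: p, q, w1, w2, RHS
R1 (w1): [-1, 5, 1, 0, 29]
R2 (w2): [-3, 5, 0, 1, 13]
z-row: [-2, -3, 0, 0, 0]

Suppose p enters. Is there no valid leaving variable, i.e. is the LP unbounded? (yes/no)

yes

Every constraint-row entry in column p is ≤ 0, so increasing p is unbounded.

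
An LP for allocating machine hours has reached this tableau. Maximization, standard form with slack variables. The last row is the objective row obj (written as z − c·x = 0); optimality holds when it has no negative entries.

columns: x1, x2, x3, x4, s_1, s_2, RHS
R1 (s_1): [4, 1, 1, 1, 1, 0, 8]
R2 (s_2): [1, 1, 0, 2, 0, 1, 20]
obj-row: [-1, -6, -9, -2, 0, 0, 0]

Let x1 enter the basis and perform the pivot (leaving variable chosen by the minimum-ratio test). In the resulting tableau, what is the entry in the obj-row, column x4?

-7/4

Ratio test on column x1 — row 1: 8/4 = 2; row 2: 20/1 = 20. Minimum is 2 at row 1 (s_1 leaves); pivot element 4.
Divide row 1 by 4; eliminate column x1 from the other rows.
obj-row update in column x4: -2 − (-1)·(1/4) = -7/4.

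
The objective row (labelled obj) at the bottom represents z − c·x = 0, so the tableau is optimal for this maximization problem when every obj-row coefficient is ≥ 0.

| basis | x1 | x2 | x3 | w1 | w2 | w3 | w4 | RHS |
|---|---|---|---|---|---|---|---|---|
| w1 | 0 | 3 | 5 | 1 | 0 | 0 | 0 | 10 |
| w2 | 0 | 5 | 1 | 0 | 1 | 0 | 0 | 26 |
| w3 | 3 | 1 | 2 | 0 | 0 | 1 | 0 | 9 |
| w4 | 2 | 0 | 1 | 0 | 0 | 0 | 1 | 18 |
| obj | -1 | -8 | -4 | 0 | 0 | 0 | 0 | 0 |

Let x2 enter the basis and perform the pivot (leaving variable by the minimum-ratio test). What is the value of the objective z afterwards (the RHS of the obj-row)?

80/3

Ratio test on column x2 — row 1: 10/3 = 10/3; row 2: 26/5 = 26/5; row 3: 9/1 = 9; row 4: entry 0 ≤ 0. Minimum is 10/3 at row 1 (w1 leaves); pivot element 3.
Pivot on row 1; the obj-row RHS becomes 0 − (-8)·(10/3) = 80/3.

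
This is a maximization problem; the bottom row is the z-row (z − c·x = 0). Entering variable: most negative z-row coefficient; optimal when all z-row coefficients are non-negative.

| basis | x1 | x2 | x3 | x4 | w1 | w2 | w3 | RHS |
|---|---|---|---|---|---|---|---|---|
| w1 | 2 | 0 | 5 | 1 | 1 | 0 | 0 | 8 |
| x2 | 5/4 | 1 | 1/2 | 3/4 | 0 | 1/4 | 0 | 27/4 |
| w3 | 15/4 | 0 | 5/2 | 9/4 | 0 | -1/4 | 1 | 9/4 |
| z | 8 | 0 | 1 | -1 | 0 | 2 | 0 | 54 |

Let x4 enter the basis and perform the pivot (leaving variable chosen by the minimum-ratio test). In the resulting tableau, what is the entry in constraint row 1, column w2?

Ratio test on column x4 — row 1: 8/1 = 8; row 2: (27/4)/(3/4) = 9; row 3: (9/4)/(9/4) = 1. Minimum is 1 at row 3 (w3 leaves); pivot element 9/4.
Divide row 3 by 9/4; eliminate column x4 from the other rows.
Row 1 update in column w2: 0 − 1·(-1/9) = 1/9.

1/9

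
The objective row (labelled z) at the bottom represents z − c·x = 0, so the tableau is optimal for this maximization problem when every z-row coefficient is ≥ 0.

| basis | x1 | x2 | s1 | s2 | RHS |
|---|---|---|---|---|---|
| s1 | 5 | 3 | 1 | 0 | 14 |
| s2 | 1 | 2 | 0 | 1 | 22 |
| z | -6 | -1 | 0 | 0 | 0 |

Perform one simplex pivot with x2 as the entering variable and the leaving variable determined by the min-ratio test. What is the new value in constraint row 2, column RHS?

Ratio test on column x2 — row 1: 14/3 = 14/3; row 2: 22/2 = 11. Minimum is 14/3 at row 1 (s1 leaves); pivot element 3.
Divide row 1 by 3; eliminate column x2 from the other rows.
Row 2 update in column RHS: 22 − 2·(14/3) = 38/3.

38/3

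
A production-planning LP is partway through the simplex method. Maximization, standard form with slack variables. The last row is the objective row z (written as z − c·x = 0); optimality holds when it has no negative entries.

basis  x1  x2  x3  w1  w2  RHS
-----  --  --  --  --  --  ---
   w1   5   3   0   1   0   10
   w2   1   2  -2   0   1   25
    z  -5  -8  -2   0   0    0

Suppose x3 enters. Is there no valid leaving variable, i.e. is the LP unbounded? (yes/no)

yes

Every constraint-row entry in column x3 is ≤ 0, so increasing x3 is unbounded.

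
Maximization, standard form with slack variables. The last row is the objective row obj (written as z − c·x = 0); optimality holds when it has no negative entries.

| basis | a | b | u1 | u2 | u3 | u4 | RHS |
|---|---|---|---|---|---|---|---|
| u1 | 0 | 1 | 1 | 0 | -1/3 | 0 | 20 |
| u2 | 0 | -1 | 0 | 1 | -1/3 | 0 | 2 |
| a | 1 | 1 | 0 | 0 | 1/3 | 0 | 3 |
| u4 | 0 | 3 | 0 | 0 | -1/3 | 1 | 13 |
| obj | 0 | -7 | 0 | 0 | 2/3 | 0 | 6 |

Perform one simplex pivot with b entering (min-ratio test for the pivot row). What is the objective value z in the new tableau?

27

Ratio test on column b — row 1: 20/1 = 20; row 2: entry -1 ≤ 0; row 3: 3/1 = 3; row 4: 13/3 = 13/3. Minimum is 3 at row 3 (a leaves); pivot element 1.
Pivot on row 3; the obj-row RHS becomes 6 − (-7)·3 = 27.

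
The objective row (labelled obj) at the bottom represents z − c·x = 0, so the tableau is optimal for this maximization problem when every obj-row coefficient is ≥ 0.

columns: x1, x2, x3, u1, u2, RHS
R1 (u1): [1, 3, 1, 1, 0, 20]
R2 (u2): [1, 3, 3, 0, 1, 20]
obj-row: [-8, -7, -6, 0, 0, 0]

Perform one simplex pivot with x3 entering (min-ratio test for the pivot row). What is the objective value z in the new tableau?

Ratio test on column x3 — row 1: 20/1 = 20; row 2: 20/3 = 20/3. Minimum is 20/3 at row 2 (u2 leaves); pivot element 3.
Pivot on row 2; the obj-row RHS becomes 0 − (-6)·(20/3) = 40.

40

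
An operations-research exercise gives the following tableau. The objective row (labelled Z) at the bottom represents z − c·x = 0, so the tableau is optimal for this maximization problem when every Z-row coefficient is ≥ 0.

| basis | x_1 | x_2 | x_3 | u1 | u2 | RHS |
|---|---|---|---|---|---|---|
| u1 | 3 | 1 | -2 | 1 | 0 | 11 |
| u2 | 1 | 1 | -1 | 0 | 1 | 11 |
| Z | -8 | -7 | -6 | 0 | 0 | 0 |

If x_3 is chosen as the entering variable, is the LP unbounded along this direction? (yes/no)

Every constraint-row entry in column x_3 is ≤ 0, so increasing x_3 is unbounded.

yes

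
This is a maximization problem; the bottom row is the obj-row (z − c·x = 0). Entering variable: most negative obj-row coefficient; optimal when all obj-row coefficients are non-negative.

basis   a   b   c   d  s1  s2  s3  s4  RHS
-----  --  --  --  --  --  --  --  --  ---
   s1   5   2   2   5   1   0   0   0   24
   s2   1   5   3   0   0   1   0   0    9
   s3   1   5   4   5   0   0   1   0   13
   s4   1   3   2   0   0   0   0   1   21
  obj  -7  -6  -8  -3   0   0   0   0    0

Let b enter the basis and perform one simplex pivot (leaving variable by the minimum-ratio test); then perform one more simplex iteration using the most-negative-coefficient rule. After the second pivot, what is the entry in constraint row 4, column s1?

Ratio test on column b — row 1: 24/2 = 12; row 2: 9/5 = 9/5; row 3: 13/5 = 13/5; row 4: 21/3 = 7. Minimum is 9/5 at row 2 (s2 leaves); pivot element 5.
Divide row 2 by 5; eliminate column b from the other rows.
Second iteration: most negative obj-row entry is -29/5 in column a, so a enters.
Ratio test on column a — row 1: (102/5)/(23/5) = 102/23; row 2: (9/5)/(1/5) = 9; row 3: entry 0 ≤ 0; row 4: (78/5)/(2/5) = 39. Minimum is 102/23 at row 1 (s1 leaves); pivot element 23/5.
Divide row 1 by 23/5; eliminate column a from the other rows.
After both pivots, the entry at constraint row 4, column s1 is -2/23.

-2/23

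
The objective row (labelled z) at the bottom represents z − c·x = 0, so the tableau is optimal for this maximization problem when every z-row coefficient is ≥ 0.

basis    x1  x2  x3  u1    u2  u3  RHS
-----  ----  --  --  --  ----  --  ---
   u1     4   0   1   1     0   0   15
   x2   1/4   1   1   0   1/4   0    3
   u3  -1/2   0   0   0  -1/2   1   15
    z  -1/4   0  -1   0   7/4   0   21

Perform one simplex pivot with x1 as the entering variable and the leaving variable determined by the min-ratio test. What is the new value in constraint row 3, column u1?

Ratio test on column x1 — row 1: 15/4 = 15/4; row 2: 3/(1/4) = 12; row 3: entry -1/2 ≤ 0. Minimum is 15/4 at row 1 (u1 leaves); pivot element 4.
Divide row 1 by 4; eliminate column x1 from the other rows.
Row 3 update in column u1: 0 − (-1/2)·(1/4) = 1/8.

1/8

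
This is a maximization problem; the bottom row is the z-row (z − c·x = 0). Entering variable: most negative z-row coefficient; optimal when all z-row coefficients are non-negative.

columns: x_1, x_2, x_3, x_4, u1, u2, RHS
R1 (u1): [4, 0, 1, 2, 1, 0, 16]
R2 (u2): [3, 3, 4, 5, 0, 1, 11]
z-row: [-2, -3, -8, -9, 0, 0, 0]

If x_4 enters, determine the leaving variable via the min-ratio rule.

Column x_4 entries and ratios — u1: 16/2 = 8; u2: 11/5 = 11/5.
Smallest ratio is 11/5 in the row of u2, so u2 leaves.

u2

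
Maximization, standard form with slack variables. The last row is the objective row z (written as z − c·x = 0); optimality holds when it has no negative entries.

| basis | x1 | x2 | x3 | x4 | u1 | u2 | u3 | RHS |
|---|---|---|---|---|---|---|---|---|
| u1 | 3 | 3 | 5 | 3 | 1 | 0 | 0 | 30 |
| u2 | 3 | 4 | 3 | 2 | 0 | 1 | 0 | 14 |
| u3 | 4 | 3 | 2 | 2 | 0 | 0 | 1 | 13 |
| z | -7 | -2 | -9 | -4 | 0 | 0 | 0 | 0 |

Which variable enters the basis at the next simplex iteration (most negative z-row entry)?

Negative z-row entries: x1: -7, x2: -2, x3: -9, x4: -4.
The most negative is -9 in column x3, so x3 enters.

x3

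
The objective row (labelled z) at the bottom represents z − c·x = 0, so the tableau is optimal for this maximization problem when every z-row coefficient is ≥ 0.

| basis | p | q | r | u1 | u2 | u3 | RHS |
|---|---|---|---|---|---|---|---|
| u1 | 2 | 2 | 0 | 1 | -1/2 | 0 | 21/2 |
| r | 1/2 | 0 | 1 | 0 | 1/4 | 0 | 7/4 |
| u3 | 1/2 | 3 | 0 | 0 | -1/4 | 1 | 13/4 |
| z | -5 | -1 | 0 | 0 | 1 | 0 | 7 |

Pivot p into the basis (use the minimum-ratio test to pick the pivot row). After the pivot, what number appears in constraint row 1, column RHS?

Ratio test on column p — row 1: (21/2)/2 = 21/4; row 2: (7/4)/(1/2) = 7/2; row 3: (13/4)/(1/2) = 13/2. Minimum is 7/2 at row 2 (r leaves); pivot element 1/2.
Divide row 2 by 1/2; eliminate column p from the other rows.
Row 1 update in column RHS: 21/2 − 2·(7/2) = 7/2.

7/2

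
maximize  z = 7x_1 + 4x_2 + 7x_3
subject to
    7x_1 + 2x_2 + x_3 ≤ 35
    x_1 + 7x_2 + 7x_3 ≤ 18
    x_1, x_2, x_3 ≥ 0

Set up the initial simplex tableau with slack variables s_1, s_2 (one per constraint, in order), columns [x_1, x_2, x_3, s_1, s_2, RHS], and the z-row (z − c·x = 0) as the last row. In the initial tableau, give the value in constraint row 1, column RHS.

35

The RHS of constraint 1 is b_1 = 35.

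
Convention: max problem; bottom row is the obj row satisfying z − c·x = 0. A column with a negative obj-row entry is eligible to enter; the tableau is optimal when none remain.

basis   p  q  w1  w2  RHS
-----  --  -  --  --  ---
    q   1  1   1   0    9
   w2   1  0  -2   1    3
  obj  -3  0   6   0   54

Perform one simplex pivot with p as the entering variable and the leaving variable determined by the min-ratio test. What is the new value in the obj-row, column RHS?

Ratio test on column p — row 1: 9/1 = 9; row 2: 3/1 = 3. Minimum is 3 at row 2 (w2 leaves); pivot element 1.
Divide row 2 by 1; eliminate column p from the other rows.
obj-row update in column RHS: 54 − (-3)·3 = 63.

63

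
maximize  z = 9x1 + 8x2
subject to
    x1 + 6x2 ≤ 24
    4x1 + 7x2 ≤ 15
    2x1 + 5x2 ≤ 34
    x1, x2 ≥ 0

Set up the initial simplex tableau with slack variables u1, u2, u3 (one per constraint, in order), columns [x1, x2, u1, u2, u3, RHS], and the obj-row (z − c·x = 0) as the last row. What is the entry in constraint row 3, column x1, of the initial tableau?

Constraint 3 has coefficient 2 on x1.

2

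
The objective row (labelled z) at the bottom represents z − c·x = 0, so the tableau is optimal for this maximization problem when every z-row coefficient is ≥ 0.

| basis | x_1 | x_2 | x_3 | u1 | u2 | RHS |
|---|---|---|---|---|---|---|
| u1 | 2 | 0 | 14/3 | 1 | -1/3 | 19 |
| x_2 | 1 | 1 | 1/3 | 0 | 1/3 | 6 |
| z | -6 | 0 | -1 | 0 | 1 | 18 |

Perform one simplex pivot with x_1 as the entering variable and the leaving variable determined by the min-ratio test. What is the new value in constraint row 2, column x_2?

1

Ratio test on column x_1 — row 1: 19/2 = 19/2; row 2: 6/1 = 6. Minimum is 6 at row 2 (x_2 leaves); pivot element 1.
Divide row 2 by 1; eliminate column x_1 from the other rows.
In the new row 2, the x_2 entry is the old entry divided by the pivot: 1/1 = 1.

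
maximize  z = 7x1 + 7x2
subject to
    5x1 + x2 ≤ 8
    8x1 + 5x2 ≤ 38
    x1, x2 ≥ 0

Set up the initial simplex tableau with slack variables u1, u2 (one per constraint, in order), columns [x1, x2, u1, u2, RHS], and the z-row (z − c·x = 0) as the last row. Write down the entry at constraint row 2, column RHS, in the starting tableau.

The RHS of constraint 2 is b_2 = 38.

38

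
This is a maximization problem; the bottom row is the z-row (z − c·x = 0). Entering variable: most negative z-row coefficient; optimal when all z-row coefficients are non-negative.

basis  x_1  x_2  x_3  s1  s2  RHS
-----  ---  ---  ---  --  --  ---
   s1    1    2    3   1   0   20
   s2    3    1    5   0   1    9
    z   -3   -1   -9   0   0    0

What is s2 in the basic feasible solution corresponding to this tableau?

9

s2 is basic (row 2); its value is the RHS of that row, 9.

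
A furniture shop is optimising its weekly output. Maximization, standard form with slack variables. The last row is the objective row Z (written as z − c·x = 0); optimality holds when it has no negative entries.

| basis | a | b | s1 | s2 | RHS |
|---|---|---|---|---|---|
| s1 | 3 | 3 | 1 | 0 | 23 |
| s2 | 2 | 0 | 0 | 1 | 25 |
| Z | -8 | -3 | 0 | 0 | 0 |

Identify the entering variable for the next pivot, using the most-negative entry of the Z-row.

a

Negative Z-row entries: a: -8, b: -3.
The most negative is -8 in column a, so a enters.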